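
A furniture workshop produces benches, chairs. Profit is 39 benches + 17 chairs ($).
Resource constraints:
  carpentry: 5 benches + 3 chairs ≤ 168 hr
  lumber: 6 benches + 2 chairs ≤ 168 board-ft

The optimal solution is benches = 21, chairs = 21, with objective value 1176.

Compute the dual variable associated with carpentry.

Check each constraint at x*: carpentry 168/168 (tight); lumber 168/168 (tight).
From A_Bᵀ y = c: 5·y_carpentry + 6·y_lumber = 39; 3·y_carpentry + 2·y_lumber = 17.
→ y_carpentry = 3 and y_lumber = 4.
Shadow price of carpentry = 3.

3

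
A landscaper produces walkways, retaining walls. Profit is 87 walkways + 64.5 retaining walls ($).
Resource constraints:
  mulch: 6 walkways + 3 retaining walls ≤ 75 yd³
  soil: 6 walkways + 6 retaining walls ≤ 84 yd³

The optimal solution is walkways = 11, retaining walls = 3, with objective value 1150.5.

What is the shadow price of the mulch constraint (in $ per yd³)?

7.5

At the optimum: mulch uses 75 of 75 (binding); soil uses 84 of 84 (binding).
The binding rows give the dual system: 6·y_mulch + 6·y_soil = 87 and 3·y_mulch + 6·y_soil = 64.5.
→ y_mulch = 7.5 and y_soil = 7.
Shadow price of mulch = 7.5.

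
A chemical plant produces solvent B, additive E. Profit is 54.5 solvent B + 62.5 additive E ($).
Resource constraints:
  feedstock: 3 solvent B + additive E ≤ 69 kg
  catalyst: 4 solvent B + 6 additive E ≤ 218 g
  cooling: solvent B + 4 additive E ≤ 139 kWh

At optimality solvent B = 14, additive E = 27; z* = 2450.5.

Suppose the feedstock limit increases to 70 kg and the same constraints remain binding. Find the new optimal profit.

2456

Binding: feedstock and catalyst. Non-binding: cooling (17 unused).
Since cooling is not tight, its dual is 0.
The binding rows give the dual system: 3·y_feedstock + 4·y_catalyst = 54.5 and 1·y_feedstock + 6·y_catalyst = 62.5.
This yields shadow prices y_feedstock = 5.5, y_catalyst = 9.5.
Δz = y_feedstock·Δb = 5.5 × (1) = 5.5, so new z* = 2450.5 + 5.5 = 2456.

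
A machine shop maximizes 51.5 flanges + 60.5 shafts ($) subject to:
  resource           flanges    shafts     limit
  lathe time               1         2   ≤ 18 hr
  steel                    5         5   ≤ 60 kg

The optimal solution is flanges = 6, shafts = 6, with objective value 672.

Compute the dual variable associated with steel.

Both lathe time and steel are binding at x*.
The binding rows give the dual system: 1·y_lathe time + 5·y_steel = 51.5 and 2·y_lathe time + 5·y_steel = 60.5.
Solving: y_lathe time = 9, y_steel = 8.5.
Shadow price of steel = 8.5.

8.5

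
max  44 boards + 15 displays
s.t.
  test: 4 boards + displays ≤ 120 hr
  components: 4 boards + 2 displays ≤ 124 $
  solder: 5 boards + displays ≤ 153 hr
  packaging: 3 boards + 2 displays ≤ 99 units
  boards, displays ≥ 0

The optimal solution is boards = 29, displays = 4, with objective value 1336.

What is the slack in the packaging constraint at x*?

packaging used = 3·29 + 2·4 = 95; slack = 99 − 95 = 4.

4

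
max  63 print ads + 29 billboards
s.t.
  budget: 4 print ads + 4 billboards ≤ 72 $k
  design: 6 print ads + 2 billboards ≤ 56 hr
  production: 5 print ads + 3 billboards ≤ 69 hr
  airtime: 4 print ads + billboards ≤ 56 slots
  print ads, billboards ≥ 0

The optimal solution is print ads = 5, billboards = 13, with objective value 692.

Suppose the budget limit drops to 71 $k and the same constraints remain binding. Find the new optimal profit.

689

Binding: budget and design. Non-binding: production (5 unused), airtime (23 unused).
By complementary slackness, y = 0 for the non-binding constraints.
Dual feasibility on the basic columns requires 4·y_budget + 6·y_design = 63, 4·y_budget + 2·y_design = 29.
This yields shadow prices y_budget = 3, y_design = 8.5.
Δz = y_budget·Δb = 3 × (-1) = -3, so new z* = 692 − 3 = 689.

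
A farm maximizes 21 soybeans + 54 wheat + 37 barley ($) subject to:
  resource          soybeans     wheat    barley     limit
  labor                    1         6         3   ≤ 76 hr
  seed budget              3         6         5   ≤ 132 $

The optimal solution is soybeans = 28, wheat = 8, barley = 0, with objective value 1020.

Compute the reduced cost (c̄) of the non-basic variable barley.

Check each constraint at x*: labor 76/76 (tight); seed budget 132/132 (tight).
From A_Bᵀ y = c: 1·y_labor + 3·y_seed budget = 21; 6·y_labor + 6·y_seed budget = 54.
→ y_labor = 3 and y_seed budget = 6.
Reduced cost of barley: c₃ − yᵀa₃ = 37 − (3·3 + 6·5) = 37 − 39 = -2.

-2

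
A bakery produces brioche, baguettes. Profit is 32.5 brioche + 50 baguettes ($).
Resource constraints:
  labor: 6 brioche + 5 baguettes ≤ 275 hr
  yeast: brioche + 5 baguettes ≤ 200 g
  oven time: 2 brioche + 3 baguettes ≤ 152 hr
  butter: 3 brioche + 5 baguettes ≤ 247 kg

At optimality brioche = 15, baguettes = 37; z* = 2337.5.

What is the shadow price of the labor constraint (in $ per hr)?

4.5

Check each constraint at x*: labor 275/275 (tight); yeast 200/200 (tight); oven time 141/152 (slack 11); butter 230/247 (slack 17).
By complementary slackness, y = 0 for the non-binding constraints.
Dual feasibility on the basic columns requires 6·y_labor + 1·y_yeast = 32.5, 5·y_labor + 5·y_yeast = 50.
This yields shadow prices y_labor = 4.5, y_yeast = 5.5.
Shadow price of labor = 4.5.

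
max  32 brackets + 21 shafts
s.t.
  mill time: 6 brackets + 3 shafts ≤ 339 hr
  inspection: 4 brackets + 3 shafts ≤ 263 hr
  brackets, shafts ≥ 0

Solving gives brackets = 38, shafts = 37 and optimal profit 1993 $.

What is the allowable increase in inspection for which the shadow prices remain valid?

76

Binding constraints: mill time, inspection. The basis is B = [[6,3],[4,3]] with det 6.
Per unit increase in inspection, x* moves by d = (-0.5, 1).
The basis stays optimal until brackets reaches 0; allowable increase = 76 hr.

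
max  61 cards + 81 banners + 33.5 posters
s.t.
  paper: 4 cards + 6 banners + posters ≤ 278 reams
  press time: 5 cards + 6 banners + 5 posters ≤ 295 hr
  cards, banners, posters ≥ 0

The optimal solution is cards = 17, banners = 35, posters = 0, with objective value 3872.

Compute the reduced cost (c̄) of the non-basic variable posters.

-8

At the optimum: paper uses 278 of 278 (binding); press time uses 295 of 295 (binding).
Dual feasibility on the basic columns requires 4·y_paper + 5·y_press time = 61, 6·y_paper + 6·y_press time = 81.
→ y_paper = 6.5 and y_press time = 7.
Reduced cost of posters: c₃ − yᵀa₃ = 33.5 − (6.5·1 + 7·5) = 33.5 − 41.5 = -8.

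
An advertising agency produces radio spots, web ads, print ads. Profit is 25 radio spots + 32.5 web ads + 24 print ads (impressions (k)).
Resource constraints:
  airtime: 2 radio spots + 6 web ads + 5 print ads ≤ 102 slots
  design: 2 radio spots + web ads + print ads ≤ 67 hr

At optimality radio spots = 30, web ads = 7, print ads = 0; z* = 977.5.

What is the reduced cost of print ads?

Both airtime and design are binding at x*.
From A_Bᵀ y = c: 2·y_airtime + 2·y_design = 25; 6·y_airtime + 1·y_design = 32.5.
Solving: y_airtime = 4, y_design = 8.5.
Reduced cost of print ads: c₃ − yᵀa₃ = 24 − (4·5 + 8.5·1) = 24 − 28.5 = -4.5.

-4.5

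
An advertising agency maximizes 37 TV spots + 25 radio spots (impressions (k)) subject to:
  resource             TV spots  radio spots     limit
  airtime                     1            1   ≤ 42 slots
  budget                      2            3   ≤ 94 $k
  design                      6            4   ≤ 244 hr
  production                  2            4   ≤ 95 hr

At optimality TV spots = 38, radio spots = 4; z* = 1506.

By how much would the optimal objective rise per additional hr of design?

6

Binding: airtime and design. Non-binding: budget (6 unused), production (3 unused).
Slack constraints have shadow price 0 (complementary slackness).
From A_Bᵀ y = c: 1·y_airtime + 6·y_design = 37; 1·y_airtime + 4·y_design = 25.
This yields shadow prices y_airtime = 1, y_design = 6.
Shadow price of design = 6.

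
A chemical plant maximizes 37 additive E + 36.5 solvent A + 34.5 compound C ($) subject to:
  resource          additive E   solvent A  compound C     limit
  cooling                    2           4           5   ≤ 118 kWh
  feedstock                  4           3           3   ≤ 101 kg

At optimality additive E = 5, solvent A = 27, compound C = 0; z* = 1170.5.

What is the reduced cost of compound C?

-5.5

Check each constraint at x*: cooling 118/118 (tight); feedstock 101/101 (tight).
The binding rows give the dual system: 2·y_cooling + 4·y_feedstock = 37 and 4·y_cooling + 3·y_feedstock = 36.5.
→ y_cooling = 3.5 and y_feedstock = 7.5.
Reduced cost of compound C: c₃ − yᵀa₃ = 34.5 − (3.5·5 + 7.5·3) = 34.5 − 40 = -5.5.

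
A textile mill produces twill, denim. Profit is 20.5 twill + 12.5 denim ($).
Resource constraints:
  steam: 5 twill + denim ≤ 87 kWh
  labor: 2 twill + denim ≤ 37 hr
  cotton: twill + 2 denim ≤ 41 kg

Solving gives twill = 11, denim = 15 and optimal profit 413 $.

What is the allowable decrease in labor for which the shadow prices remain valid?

16.5

Binding constraints: labor, cotton. The basis is B = [[2,1],[1,2]] with det 3.
Per unit decrease in labor, x* moves by d = (-0.6667, 0.3333).
The basis stays optimal until twill reaches 0; allowable decrease = 16.5 hr.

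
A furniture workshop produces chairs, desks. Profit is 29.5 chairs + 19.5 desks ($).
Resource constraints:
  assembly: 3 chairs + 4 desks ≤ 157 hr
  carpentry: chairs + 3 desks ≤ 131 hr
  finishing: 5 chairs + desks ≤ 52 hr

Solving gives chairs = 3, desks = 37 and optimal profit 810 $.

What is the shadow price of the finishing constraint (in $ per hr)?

Binding: assembly and finishing. Non-binding: carpentry (17 unused).
Since carpentry is not tight, its dual is 0.
From A_Bᵀ y = c: 3·y_assembly + 5·y_finishing = 29.5; 4·y_assembly + 1·y_finishing = 19.5.
This yields shadow prices y_assembly = 4, y_finishing = 3.5.
Shadow price of finishing = 3.5.

3.5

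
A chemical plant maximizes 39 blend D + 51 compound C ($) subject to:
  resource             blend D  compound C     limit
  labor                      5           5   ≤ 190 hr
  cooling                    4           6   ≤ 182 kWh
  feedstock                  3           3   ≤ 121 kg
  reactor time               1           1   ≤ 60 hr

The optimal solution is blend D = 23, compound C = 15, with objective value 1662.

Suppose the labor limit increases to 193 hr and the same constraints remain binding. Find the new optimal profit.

Binding: labor and cooling. Non-binding: feedstock (7 unused), reactor time (22 unused).
By complementary slackness, y = 0 for the non-binding constraints.
The binding rows give the dual system: 5·y_labor + 4·y_cooling = 39 and 5·y_labor + 6·y_cooling = 51.
Solving: y_labor = 3, y_cooling = 6.
Δz = y_labor·Δb = 3 × (3) = 9, so new z* = 1662 + 9 = 1671.

1671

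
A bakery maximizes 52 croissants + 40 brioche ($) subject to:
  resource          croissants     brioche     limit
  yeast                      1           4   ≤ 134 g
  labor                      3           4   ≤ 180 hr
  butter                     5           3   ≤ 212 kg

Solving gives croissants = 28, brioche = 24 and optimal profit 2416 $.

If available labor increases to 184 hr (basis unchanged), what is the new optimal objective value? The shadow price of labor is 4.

Δb = 4, so new z* = 2416 + (4)·(4) = 2416 + 16 = 2432.

2432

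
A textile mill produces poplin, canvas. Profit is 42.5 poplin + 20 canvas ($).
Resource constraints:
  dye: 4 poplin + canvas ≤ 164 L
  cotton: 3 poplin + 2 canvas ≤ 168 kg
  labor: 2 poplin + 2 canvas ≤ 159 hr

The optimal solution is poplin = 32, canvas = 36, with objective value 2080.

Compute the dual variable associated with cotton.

7.5

Check each constraint at x*: dye 164/164 (tight); cotton 168/168 (tight); labor 136/159 (slack 23).
By complementary slackness, y = 0 for the non-binding constraint.
Dual feasibility on the basic columns requires 4·y_dye + 3·y_cotton = 42.5, 1·y_dye + 2·y_cotton = 20.
→ y_dye = 5 and y_cotton = 7.5.
Shadow price of cotton = 7.5.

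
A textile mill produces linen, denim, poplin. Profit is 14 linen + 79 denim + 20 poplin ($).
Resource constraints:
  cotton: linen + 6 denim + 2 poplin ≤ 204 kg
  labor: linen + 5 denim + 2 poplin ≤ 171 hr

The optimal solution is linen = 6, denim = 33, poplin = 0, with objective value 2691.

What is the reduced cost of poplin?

Both cotton and labor are binding at x*.
The binding rows give the dual system: 1·y_cotton + 1·y_labor = 14 and 6·y_cotton + 5·y_labor = 79.
Solving: y_cotton = 9, y_labor = 5.
Reduced cost of poplin: c₃ − yᵀa₃ = 20 − (9·2 + 5·2) = 20 − 28 = -8.

-8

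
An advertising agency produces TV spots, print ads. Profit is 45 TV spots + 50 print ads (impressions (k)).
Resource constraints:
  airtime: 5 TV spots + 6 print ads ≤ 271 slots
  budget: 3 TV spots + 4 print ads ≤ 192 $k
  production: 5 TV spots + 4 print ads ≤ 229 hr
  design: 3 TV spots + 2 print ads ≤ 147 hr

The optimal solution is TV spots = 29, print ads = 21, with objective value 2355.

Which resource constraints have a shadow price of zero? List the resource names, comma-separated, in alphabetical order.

airtime: 271/271 (binding)
budget: 171/192 (slack 21)
production: 229/229 (binding)
design: 129/147 (slack 18)
By complementary slackness, a constraint with positive slack has shadow price 0 → budget, design.

budget, design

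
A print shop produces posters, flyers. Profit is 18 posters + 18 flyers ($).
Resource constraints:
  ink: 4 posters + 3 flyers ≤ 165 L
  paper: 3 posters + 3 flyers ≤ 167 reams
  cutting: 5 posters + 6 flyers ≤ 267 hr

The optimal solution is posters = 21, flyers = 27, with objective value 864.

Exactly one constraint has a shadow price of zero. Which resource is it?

paper

ink: 165/165 (binding)
paper: 144/167 (slack 23)
cutting: 267/267 (binding)
By complementary slackness, a constraint with positive slack has shadow price 0 → paper.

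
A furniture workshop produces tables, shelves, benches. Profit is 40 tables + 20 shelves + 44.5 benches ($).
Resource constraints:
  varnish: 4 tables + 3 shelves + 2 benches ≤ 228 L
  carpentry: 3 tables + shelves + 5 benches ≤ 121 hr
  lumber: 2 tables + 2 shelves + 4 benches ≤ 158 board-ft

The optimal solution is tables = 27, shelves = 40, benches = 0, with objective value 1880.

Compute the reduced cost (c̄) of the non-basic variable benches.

-3.5

At the optimum: varnish uses 228 of 228 (binding); carpentry uses 121 of 121 (binding); lumber uses 134 of 158 (slack = 24).
By complementary slackness, y = 0 for the non-binding constraint.
The binding rows give the dual system: 4·y_varnish + 3·y_carpentry = 40 and 3·y_varnish + 1·y_carpentry = 20.
→ y_varnish = 4 and y_carpentry = 8.
Reduced cost of benches: c₃ − yᵀa₃ = 44.5 − (4·2 + 8·5) = 44.5 − 48 = -3.5.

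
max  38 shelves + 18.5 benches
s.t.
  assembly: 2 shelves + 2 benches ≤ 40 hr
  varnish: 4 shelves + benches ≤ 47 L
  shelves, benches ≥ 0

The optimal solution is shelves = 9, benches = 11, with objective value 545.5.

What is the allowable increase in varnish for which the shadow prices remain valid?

Binding constraints: assembly, varnish. The basis is B = [[2,2],[4,1]] with det -6.
Per unit increase in varnish, x* moves by d = (0.3333, -0.3333).
The basis stays optimal until benches reaches 0; allowable increase = 33 L.

33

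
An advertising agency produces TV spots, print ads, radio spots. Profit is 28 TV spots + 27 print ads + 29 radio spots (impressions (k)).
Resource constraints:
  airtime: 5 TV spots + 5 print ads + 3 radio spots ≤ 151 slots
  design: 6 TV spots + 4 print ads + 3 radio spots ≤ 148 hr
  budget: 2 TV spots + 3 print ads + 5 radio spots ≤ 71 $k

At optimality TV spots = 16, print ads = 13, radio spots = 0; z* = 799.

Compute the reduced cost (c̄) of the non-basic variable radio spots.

Binding: design and budget. Non-binding: airtime (6 unused).
Slack constraints have shadow price 0 (complementary slackness).
Dual feasibility on the basic columns requires 6·y_design + 2·y_budget = 28, 4·y_design + 3·y_budget = 27.
→ y_design = 3 and y_budget = 5.
Reduced cost of radio spots: c₃ − yᵀa₃ = 29 − (3·3 + 5·5) = 29 − 34 = -5.

-5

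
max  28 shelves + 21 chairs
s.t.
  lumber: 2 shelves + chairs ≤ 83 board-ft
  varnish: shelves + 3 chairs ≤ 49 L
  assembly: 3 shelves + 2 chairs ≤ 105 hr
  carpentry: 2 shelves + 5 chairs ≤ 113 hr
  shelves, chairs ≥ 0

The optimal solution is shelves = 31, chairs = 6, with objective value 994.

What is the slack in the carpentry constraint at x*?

carpentry used = 2·31 + 5·6 = 92; slack = 113 − 92 = 21.

21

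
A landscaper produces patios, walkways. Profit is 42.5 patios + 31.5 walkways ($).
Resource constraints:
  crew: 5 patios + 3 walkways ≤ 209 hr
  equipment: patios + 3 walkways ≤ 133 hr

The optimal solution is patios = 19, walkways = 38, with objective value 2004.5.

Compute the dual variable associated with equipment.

2.5

Check each constraint at x*: crew 209/209 (tight); equipment 133/133 (tight).
Dual feasibility on the basic columns requires 5·y_crew + 1·y_equipment = 42.5, 3·y_crew + 3·y_equipment = 31.5.
This yields shadow prices y_crew = 8, y_equipment = 2.5.
Shadow price of equipment = 2.5.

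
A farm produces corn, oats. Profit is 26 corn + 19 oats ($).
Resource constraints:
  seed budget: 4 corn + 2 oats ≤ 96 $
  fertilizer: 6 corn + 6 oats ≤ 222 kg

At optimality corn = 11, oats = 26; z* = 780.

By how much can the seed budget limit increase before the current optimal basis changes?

52

Binding constraints: seed budget, fertilizer. The basis is B = [[4,2],[6,6]] with det 12.
Per unit increase in seed budget, x* moves by d = (0.5, -0.5).
The basis stays optimal until oats reaches 0; allowable increase = 52 $.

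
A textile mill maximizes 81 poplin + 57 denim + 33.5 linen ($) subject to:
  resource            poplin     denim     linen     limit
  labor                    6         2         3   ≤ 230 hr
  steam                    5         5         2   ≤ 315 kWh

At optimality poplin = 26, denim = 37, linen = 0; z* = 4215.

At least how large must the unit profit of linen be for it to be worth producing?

Check each constraint at x*: labor 230/230 (tight); steam 315/315 (tight).
From A_Bᵀ y = c: 6·y_labor + 5·y_steam = 81; 2·y_labor + 5·y_steam = 57.
This yields shadow prices y_labor = 6, y_steam = 9.
linen enters the basis when its profit ≥ yᵀa₃ = 6·3 + 9·2 = 36.

36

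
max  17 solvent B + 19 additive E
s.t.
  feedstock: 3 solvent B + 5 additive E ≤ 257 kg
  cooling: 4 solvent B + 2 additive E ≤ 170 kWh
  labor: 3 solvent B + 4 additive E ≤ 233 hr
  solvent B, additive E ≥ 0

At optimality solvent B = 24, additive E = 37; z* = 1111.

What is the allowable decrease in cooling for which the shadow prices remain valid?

Binding constraints: feedstock, cooling. The basis is B = [[3,5],[4,2]] with det -14.
Per unit decrease in cooling, x* moves by d = (-0.3571, 0.2143).
The basis stays optimal until solvent B reaches 0; allowable decrease = 67.2 kWh.

67.2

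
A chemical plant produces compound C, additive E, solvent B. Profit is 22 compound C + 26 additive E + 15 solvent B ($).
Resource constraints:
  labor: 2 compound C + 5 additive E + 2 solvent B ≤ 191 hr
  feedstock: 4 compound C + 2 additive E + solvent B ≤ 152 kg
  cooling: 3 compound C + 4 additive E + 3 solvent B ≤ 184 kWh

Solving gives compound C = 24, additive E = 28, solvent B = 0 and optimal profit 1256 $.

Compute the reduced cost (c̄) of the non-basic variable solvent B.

-4

Check each constraint at x*: labor 188/191 (slack 3); feedstock 152/152 (tight); cooling 184/184 (tight).
Since labor is not tight, its dual is 0.
Dual feasibility on the basic columns requires 4·y_feedstock + 3·y_cooling = 22, 2·y_feedstock + 4·y_cooling = 26.
This yields shadow prices y_feedstock = 1, y_cooling = 6.
Reduced cost of solvent B: c₃ − yᵀa₃ = 15 − (1·1 + 6·3) = 15 − 19 = -4.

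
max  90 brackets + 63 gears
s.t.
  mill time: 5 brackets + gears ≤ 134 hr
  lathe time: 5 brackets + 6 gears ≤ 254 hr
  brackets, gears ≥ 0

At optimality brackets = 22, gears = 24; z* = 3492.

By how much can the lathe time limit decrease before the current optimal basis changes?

Binding constraints: mill time, lathe time. The basis is B = [[5,1],[5,6]] with det 25.
Per unit decrease in lathe time, x* moves by d = (0.04, -0.2).
The basis stays optimal until gears reaches 0; allowable decrease = 120 hr.

120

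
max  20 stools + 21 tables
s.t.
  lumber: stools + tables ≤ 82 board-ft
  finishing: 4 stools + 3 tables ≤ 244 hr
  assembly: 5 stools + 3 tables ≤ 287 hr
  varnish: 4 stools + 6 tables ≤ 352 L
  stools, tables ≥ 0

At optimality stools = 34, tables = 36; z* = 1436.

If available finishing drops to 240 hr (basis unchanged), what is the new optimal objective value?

Check each constraint at x*: lumber 70/82 (slack 12); finishing 244/244 (tight); assembly 278/287 (slack 9); varnish 352/352 (tight).
Since lumber, assembly are not tight, their duals are 0.
From A_Bᵀ y = c: 4·y_finishing + 4·y_varnish = 20; 3·y_finishing + 6·y_varnish = 21.
→ y_finishing = 3 and y_varnish = 2.
Δz = y_finishing·Δb = 3 × (-4) = -12, so new z* = 1436 − 12 = 1424.

1424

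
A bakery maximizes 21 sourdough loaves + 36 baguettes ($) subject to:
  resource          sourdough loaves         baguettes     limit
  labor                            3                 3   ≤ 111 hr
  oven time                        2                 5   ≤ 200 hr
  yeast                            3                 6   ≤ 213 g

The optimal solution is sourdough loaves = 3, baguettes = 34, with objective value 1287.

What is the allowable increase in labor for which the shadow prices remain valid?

Binding constraints: labor, yeast. The basis is B = [[3,3],[3,6]] with det 9.
Per unit increase in labor, x* moves by d = (0.6667, -0.3333).
The basis stays optimal until baguettes reaches 0; allowable increase = 102 hr.

102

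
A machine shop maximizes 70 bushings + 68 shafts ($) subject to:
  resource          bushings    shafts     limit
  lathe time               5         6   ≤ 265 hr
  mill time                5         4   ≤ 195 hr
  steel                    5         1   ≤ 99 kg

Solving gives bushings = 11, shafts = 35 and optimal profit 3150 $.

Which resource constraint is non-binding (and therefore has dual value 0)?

steel

lathe time: 265/265 (binding)
mill time: 195/195 (binding)
steel: 90/99 (slack 9)
By complementary slackness, a constraint with positive slack has shadow price 0 → steel.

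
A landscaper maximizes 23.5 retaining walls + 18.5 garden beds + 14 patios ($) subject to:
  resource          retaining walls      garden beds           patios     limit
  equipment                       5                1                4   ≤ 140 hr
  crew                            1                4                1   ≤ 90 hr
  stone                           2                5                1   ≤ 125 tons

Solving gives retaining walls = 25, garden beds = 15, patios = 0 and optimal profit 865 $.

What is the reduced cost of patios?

-3

Binding: equipment and stone. Non-binding: crew (5 unused).
Since crew is not tight, its dual is 0.
The binding rows give the dual system: 5·y_equipment + 2·y_stone = 23.5 and 1·y_equipment + 5·y_stone = 18.5.
→ y_equipment = 3.5 and y_stone = 3.
Reduced cost of patios: c₃ − yᵀa₃ = 14 − (3.5·4 + 3·1) = 14 − 17 = -3.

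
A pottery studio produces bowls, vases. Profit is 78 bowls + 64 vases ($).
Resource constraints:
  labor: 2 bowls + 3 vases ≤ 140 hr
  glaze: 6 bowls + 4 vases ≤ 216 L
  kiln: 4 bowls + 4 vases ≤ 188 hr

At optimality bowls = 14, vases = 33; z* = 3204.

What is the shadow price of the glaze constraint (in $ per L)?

7

Binding: glaze and kiln. Non-binding: labor (13 unused).
By complementary slackness, y = 0 for the non-binding constraint.
The binding rows give the dual system: 6·y_glaze + 4·y_kiln = 78 and 4·y_glaze + 4·y_kiln = 64.
Solving: y_glaze = 7, y_kiln = 9.
Shadow price of glaze = 7.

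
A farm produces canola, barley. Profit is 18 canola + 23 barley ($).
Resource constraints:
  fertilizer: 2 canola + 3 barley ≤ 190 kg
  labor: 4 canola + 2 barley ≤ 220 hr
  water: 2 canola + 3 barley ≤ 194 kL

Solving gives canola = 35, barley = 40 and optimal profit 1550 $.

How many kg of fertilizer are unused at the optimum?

0

fertilizer used = 2·35 + 3·40 = 190; slack = 190 − 190 = 0.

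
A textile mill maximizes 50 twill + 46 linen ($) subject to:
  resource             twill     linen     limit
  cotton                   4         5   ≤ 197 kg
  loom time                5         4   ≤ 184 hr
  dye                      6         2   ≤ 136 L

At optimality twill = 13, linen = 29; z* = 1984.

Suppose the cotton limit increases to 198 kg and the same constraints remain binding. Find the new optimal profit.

1992

At the optimum: cotton uses 197 of 197 (binding); loom time uses 181 of 184 (slack = 3); dye uses 136 of 136 (binding).
Slack constraints have shadow price 0 (complementary slackness).
From A_Bᵀ y = c: 4·y_cotton + 6·y_dye = 50; 5·y_cotton + 2·y_dye = 46.
Solving: y_cotton = 8, y_dye = 3.
Δz = y_cotton·Δb = 8 × (1) = 8, so new z* = 1984 + 8 = 1992.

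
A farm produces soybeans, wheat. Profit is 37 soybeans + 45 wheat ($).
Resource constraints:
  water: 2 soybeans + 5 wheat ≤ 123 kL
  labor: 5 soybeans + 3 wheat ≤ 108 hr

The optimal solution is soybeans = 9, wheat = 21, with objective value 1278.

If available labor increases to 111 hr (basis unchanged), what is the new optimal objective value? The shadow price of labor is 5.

1293

Δb = 3, so new z* = 1278 + (5)·(3) = 1278 + 15 = 1293.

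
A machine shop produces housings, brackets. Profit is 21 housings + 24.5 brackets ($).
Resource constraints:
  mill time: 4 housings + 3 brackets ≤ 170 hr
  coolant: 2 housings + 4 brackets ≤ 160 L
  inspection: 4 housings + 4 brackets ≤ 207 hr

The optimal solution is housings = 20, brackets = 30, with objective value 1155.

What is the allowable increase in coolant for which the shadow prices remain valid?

17.5

Binding constraints: mill time, coolant. The basis is B = [[4,3],[2,4]] with det 10.
Per unit increase in coolant, x* moves by d = (-0.3, 0.4).
The basis stays optimal until inspection becomes binding; allowable increase = 17.5 L.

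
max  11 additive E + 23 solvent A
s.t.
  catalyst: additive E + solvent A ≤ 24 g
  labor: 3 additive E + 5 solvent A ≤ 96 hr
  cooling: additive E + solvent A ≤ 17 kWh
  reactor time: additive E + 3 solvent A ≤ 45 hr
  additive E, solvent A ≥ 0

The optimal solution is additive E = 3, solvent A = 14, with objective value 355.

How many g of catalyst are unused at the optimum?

catalyst used = 1·3 + 1·14 = 17; slack = 24 − 17 = 7.

7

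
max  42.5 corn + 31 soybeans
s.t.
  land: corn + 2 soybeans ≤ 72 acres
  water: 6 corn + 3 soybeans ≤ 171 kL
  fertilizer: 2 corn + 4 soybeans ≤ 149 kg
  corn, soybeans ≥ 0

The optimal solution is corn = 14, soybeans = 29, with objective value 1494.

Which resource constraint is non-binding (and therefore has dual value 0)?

fertilizer

land: 72/72 (binding)
water: 171/171 (binding)
fertilizer: 144/149 (slack 5)
By complementary slackness, a constraint with positive slack has shadow price 0 → fertilizer.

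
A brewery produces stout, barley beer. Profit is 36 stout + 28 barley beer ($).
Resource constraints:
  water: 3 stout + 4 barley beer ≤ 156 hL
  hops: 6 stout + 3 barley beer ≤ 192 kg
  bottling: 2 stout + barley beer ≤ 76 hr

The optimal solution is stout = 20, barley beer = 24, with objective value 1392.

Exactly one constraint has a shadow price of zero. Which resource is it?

water: 156/156 (binding)
hops: 192/192 (binding)
bottling: 64/76 (slack 12)
By complementary slackness, a constraint with positive slack has shadow price 0 → bottling.

bottling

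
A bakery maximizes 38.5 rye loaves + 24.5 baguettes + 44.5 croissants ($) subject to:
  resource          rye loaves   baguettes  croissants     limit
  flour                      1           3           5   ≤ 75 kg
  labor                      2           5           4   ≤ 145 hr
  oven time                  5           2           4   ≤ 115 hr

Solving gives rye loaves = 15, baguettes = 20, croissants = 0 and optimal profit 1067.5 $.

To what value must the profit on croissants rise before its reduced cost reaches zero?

45.5

Binding: flour and oven time. Non-binding: labor (15 unused).
By complementary slackness, y = 0 for the non-binding constraint.
Dual feasibility on the basic columns requires 1·y_flour + 5·y_oven time = 38.5, 3·y_flour + 2·y_oven time = 24.5.
→ y_flour = 3.5 and y_oven time = 7.
croissants enters the basis when its profit ≥ yᵀa₃ = 3.5·5 + 7·4 = 45.5.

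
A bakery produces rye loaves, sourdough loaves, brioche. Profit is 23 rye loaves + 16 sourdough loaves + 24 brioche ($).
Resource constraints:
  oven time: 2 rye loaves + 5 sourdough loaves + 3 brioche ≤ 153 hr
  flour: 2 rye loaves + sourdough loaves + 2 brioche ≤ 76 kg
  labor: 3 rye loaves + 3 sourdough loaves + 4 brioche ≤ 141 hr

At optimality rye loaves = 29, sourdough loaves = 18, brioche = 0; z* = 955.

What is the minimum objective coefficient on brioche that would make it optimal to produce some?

At the optimum: oven time uses 148 of 153 (slack = 5); flour uses 76 of 76 (binding); labor uses 141 of 141 (binding).
By complementary slackness, y = 0 for the non-binding constraint.
From A_Bᵀ y = c: 2·y_flour + 3·y_labor = 23; 1·y_flour + 3·y_labor = 16.
→ y_flour = 7 and y_labor = 3.
brioche enters the basis when its profit ≥ yᵀa₃ = 7·2 + 3·4 = 26.

26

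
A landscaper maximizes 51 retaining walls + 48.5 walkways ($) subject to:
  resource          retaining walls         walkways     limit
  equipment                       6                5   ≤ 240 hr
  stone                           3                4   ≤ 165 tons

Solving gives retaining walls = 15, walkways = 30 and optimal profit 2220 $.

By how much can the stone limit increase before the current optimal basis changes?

27

Binding constraints: equipment, stone. The basis is B = [[6,5],[3,4]] with det 9.
Per unit increase in stone, x* moves by d = (-0.5556, 0.6667).
The basis stays optimal until retaining walls reaches 0; allowable increase = 27 tons.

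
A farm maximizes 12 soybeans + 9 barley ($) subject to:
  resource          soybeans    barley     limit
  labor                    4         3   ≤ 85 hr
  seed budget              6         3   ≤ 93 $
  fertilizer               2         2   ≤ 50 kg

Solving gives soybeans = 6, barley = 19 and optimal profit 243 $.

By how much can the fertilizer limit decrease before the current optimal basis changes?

Binding constraints: seed budget, fertilizer. The basis is B = [[6,3],[2,2]] with det 6.
Per unit decrease in fertilizer, x* moves by d = (0.5, -1).
The basis stays optimal until barley reaches 0; allowable decrease = 19 kg.

19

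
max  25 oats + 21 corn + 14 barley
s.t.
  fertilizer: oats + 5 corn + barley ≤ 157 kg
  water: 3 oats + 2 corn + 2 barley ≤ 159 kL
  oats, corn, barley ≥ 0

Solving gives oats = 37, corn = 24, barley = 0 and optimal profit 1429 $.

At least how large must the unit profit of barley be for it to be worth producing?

At the optimum: fertilizer uses 157 of 157 (binding); water uses 159 of 159 (binding).
From A_Bᵀ y = c: 1·y_fertilizer + 3·y_water = 25; 5·y_fertilizer + 2·y_water = 21.
→ y_fertilizer = 1 and y_water = 8.
barley enters the basis when its profit ≥ yᵀa₃ = 1·1 + 8·2 = 17.

17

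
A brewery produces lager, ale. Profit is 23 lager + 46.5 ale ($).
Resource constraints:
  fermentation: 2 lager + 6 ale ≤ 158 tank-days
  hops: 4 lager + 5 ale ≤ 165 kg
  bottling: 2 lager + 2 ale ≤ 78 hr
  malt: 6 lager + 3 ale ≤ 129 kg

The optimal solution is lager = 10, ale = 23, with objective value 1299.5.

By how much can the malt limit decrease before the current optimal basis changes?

50

Binding constraints: fermentation, malt. The basis is B = [[2,6],[6,3]] with det -30.
Per unit decrease in malt, x* moves by d = (-0.2, 0.0667).
The basis stays optimal until lager reaches 0; allowable decrease = 50 kg.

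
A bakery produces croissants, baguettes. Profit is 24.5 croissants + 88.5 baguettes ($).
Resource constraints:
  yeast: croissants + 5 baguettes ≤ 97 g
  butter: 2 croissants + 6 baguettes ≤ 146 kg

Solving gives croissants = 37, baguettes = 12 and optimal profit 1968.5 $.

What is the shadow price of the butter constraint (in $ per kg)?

8.5

Both yeast and butter are binding at x*.
The binding rows give the dual system: 1·y_yeast + 2·y_butter = 24.5 and 5·y_yeast + 6·y_butter = 88.5.
→ y_yeast = 7.5 and y_butter = 8.5.
Shadow price of butter = 8.5.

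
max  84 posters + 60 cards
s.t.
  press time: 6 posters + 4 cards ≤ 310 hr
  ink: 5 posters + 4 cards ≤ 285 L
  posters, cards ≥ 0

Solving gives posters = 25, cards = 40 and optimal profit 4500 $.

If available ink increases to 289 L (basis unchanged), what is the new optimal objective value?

4524

Check each constraint at x*: press time 310/310 (tight); ink 285/285 (tight).
From A_Bᵀ y = c: 6·y_press time + 5·y_ink = 84; 4·y_press time + 4·y_ink = 60.
→ y_press time = 9 and y_ink = 6.
Δz = y_ink·Δb = 6 × (4) = 24, so new z* = 4500 + 24 = 4524.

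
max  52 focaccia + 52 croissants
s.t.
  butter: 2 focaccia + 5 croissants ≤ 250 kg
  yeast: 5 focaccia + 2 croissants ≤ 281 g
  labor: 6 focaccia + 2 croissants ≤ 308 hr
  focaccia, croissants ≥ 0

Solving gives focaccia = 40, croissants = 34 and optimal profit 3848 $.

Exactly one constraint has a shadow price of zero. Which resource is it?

butter: 250/250 (binding)
yeast: 268/281 (slack 13)
labor: 308/308 (binding)
By complementary slackness, a constraint with positive slack has shadow price 0 → yeast.

yeast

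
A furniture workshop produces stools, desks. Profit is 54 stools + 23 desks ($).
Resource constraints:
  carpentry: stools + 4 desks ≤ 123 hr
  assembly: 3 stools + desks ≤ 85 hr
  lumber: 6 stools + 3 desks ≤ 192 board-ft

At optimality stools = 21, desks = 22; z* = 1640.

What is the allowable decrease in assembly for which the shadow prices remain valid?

Binding constraints: assembly, lumber. The basis is B = [[3,1],[6,3]] with det 3.
Per unit decrease in assembly, x* moves by d = (-1, 2).
The basis stays optimal until carpentry becomes binding; allowable decrease = 2 hr.

2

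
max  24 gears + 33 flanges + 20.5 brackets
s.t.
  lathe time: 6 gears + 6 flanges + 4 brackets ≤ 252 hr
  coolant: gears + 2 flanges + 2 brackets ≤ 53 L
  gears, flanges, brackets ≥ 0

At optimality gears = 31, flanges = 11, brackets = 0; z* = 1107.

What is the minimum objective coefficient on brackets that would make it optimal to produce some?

28

Both lathe time and coolant are binding at x*.
The binding rows give the dual system: 6·y_lathe time + 1·y_coolant = 24 and 6·y_lathe time + 2·y_coolant = 33.
Solving: y_lathe time = 2.5, y_coolant = 9.
brackets enters the basis when its profit ≥ yᵀa₃ = 2.5·4 + 9·2 = 28.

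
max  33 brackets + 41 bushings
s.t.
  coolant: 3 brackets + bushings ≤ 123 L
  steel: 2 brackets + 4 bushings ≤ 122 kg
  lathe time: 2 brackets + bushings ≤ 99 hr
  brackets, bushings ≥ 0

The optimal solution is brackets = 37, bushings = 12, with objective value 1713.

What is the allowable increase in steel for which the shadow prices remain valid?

Binding constraints: coolant, steel. The basis is B = [[3,1],[2,4]] with det 10.
Per unit increase in steel, x* moves by d = (-0.1, 0.3).
The basis stays optimal until lathe time becomes binding; allowable increase = 130 kg.

130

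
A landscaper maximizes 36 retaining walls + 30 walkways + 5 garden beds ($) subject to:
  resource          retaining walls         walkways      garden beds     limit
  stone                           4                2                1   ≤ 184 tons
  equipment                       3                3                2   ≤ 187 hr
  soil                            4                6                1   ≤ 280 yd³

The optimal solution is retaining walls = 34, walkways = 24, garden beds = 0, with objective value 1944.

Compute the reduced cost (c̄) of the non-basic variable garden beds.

At the optimum: stone uses 184 of 184 (binding); equipment uses 174 of 187 (slack = 13); soil uses 280 of 280 (binding).
Since equipment is not tight, its dual is 0.
Dual feasibility on the basic columns requires 4·y_stone + 4·y_soil = 36, 2·y_stone + 6·y_soil = 30.
→ y_stone = 6 and y_soil = 3.
Reduced cost of garden beds: c₃ − yᵀa₃ = 5 − (6·1 + 3·1) = 5 − 9 = -4.

-4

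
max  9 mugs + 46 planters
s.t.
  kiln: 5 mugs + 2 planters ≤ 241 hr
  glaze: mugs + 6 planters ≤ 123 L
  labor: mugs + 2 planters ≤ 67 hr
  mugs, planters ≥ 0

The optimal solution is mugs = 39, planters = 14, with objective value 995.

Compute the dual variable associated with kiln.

Check each constraint at x*: kiln 223/241 (slack 18); glaze 123/123 (tight); labor 67/67 (tight).
Slack constraints have shadow price 0 (complementary slackness).
Dual feasibility on the basic columns requires 1·y_glaze + 1·y_labor = 9, 6·y_glaze + 2·y_labor = 46.
This yields shadow prices y_glaze = 7, y_labor = 2.
Shadow price of kiln = 0.

0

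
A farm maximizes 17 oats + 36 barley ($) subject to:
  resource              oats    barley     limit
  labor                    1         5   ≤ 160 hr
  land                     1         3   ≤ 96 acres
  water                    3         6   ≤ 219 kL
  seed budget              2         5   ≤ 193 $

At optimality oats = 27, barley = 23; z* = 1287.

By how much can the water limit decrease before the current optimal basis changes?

27

Binding constraints: land, water. The basis is B = [[1,3],[3,6]] with det -3.
Per unit decrease in water, x* moves by d = (-1, 0.3333).
The basis stays optimal until oats reaches 0; allowable decrease = 27 kL.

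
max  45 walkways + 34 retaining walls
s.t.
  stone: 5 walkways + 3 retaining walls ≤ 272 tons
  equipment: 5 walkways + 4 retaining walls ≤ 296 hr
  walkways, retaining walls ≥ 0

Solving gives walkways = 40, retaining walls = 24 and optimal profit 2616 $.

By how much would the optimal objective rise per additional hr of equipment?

Both stone and equipment are binding at x*.
The binding rows give the dual system: 5·y_stone + 5·y_equipment = 45 and 3·y_stone + 4·y_equipment = 34.
→ y_stone = 2 and y_equipment = 7.
Shadow price of equipment = 7.

7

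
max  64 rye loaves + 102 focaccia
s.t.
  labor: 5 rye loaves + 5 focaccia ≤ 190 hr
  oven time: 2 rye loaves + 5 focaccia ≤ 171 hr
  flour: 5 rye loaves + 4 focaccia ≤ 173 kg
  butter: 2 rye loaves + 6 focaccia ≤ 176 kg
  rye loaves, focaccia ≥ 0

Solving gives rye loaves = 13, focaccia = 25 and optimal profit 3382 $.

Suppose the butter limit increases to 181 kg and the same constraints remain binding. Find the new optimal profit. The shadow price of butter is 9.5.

Δb = 5, so new z* = 3382 + (9.5)·(5) = 3382 + 47.5 = 3429.5.

3429.5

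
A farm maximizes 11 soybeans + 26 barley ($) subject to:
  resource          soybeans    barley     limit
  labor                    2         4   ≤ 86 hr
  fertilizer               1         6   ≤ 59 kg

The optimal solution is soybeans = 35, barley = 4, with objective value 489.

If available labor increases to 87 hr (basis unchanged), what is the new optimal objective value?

At the optimum: labor uses 86 of 86 (binding); fertilizer uses 59 of 59 (binding).
The binding rows give the dual system: 2·y_labor + 1·y_fertilizer = 11 and 4·y_labor + 6·y_fertilizer = 26.
→ y_labor = 5 and y_fertilizer = 1.
Δz = y_labor·Δb = 5 × (1) = 5, so new z* = 489 + 5 = 494.

494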